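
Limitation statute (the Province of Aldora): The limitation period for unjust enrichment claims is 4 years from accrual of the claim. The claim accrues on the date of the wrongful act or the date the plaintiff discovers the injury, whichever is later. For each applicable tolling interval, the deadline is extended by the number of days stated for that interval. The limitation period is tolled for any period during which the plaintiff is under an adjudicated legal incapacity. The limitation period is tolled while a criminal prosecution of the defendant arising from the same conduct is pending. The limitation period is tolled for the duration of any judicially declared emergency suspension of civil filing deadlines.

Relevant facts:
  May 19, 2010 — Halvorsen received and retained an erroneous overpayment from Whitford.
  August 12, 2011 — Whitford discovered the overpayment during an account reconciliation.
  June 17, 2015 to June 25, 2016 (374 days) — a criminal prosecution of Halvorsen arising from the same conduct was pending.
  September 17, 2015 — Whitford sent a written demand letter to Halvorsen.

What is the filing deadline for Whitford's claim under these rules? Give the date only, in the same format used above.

Because discovery on August 12, 2011 post-dates the May 19, 2010 act, accrual under the later-of rule falls on August 12, 2011.
Adding the 4 years base period to August 12, 2011 gives a deadline of August 12, 2015, before any tolling.
Because the pending criminal prosecution ran from June 17, 2015 to June 25, 2016, the deadline is extended by 374 days to August 20, 2016.
None of the other events listed affects the running of the period under the stated rules.

August 20, 2016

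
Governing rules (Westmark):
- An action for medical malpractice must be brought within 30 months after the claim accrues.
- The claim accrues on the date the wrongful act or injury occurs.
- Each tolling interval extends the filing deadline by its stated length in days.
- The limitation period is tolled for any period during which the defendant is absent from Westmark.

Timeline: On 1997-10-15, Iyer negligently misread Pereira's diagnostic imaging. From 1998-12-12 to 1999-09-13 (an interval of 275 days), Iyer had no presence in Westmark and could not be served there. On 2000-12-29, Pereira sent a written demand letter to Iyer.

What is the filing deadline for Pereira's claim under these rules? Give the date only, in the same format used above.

The claim accrued on 1997-10-15, when the wrongful act occurred.
The untolled deadline — 30 months after 1997-10-15 — is 2000-04-15.
Because the defendant's absence from the jurisdiction ran from 1998-12-12 to 1999-09-13, the deadline is extended by 275 days to 2001-01-15.
The other events in the timeline have no effect on the limitation period under the stated rules.

2001-01-15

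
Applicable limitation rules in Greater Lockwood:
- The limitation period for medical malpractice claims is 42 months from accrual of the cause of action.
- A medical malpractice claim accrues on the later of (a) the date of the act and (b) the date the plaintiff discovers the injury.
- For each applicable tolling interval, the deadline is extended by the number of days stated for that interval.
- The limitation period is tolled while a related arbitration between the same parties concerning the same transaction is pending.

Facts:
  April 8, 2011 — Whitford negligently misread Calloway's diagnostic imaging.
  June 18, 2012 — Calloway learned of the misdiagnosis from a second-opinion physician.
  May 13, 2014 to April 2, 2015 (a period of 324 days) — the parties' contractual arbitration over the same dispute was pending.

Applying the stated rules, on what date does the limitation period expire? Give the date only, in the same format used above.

Taking the later of the act (April 8, 2011) and discovery (June 18, 2012), the claim accrued on June 18, 2012.
Adding the 42 months base period to June 18, 2012 gives a deadline of December 18, 2015, before any tolling.
The period was tolled for 324 days by the pending related arbitration (May 13, 2014 to April 2, 2015), pushing the deadline to November 6, 2016.

November 6, 2016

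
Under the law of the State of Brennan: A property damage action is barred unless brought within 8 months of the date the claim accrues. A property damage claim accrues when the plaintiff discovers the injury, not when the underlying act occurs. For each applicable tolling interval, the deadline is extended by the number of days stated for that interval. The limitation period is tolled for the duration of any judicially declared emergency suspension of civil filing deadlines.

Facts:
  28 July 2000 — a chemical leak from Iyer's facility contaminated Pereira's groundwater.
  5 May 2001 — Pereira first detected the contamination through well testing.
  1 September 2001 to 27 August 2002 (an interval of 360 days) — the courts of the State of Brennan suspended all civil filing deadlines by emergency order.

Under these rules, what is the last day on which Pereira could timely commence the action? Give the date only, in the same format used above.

Accrual is tied to discovery, so the period began on 5 May 2001 rather than on 28 July 2000 when the act occurred.
8 months from 5 May 2001 is 5 January 2002.
Because the emergency suspension of filing deadlines ran from 1 September 2001 to 27 August 2002, the deadline is extended by 360 days to 31 December 2002.

31 December 2002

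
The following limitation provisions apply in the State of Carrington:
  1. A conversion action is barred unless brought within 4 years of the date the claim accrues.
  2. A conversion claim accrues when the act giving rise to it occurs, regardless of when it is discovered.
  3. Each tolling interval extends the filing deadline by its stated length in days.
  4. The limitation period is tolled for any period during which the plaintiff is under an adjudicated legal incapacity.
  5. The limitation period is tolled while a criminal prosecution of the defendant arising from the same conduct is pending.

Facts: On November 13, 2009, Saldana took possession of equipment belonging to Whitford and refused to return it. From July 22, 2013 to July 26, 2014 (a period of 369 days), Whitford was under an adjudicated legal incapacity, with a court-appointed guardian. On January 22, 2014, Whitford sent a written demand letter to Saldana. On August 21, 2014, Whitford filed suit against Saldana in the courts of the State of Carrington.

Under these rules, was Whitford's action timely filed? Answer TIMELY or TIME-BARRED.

The limitation period began to run on November 13, 2009.
The untolled deadline — 4 years after November 13, 2009 — is November 13, 2013.
The period was tolled for 369 days by the plaintiff's legal incapacity (July 22, 2013 to July 26, 2014), pushing the deadline to November 17, 2014.
The other events in the timeline have no effect on the limitation period under the stated rules.
The August 21, 2014 filing precedes the November 17, 2014 deadline; the claim is timely.

TIMELY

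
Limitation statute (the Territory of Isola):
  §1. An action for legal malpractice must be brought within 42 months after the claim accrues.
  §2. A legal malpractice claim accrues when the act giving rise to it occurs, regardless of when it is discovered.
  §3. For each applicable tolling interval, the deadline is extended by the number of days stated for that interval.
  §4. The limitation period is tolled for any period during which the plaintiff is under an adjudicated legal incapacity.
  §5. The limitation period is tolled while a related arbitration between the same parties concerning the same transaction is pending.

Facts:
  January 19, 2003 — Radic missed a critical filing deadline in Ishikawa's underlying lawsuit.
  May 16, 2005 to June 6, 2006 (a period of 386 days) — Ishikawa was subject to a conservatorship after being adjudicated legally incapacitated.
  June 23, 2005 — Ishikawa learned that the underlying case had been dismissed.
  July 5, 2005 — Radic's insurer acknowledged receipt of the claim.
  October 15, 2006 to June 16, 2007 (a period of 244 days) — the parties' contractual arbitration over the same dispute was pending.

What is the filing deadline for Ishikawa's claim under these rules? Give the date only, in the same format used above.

April 9, 2008

The claim accrued on January 19, 2003, when the wrongful act occurred; under the stated occurrence rule the June 23, 2005 discovery does not delay accrual.
Adding the 42 months base period to January 19, 2003 gives a deadline of July 19, 2006, before any tolling.
Because the plaintiff's legal incapacity ran from May 16, 2005 to June 6, 2006, the deadline is extended by 386 days to August 9, 2007.
The pending related arbitration from October 15, 2006 to June 16, 2007 tolled the period for 244 days, extending the deadline to April 9, 2008.
None of the other events listed affects the running of the period under the stated rules.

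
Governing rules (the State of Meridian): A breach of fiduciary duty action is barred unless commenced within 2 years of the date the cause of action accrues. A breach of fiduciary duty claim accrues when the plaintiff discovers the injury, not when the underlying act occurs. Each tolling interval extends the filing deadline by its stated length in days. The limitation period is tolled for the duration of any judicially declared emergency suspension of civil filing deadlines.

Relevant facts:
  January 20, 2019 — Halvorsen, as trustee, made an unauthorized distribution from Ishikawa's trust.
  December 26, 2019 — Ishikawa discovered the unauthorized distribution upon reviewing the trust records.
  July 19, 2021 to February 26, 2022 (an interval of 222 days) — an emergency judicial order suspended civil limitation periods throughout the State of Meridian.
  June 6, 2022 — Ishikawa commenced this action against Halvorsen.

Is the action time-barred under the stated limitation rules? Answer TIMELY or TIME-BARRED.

Under the discovery rule, the claim accrued on December 26, 2019, when Ishikawa discovered the injury — not on the January 20, 2019 date of the underlying act.
2 years from December 26, 2019 is December 26, 2021.
The period was tolled for 222 days by the emergency suspension of filing deadlines (July 19, 2021 to February 26, 2022), pushing the deadline to August 5, 2022.
Filing on June 6, 2022 beat the August 5, 2022 deadline — the action is timely.

TIMELY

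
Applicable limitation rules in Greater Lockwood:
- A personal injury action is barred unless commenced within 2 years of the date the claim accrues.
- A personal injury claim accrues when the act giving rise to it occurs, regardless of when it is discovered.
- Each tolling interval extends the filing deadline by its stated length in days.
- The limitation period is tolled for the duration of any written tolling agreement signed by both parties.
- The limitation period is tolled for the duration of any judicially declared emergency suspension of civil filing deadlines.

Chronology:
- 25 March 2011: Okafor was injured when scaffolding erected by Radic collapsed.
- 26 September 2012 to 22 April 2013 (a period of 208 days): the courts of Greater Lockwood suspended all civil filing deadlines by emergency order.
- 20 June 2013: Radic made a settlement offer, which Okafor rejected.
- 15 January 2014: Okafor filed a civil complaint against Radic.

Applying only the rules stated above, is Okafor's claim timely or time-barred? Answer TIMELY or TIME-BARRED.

TIME-BARRED

The claim accrued on 25 March 2011, when the wrongful act occurred.
2 years from 25 March 2011 is 25 March 2013.
Because the emergency suspension of filing deadlines ran from 26 September 2012 to 22 April 2013, the deadline is extended by 208 days to 19 October 2013.
Nothing else in the chronology tolls or restarts the period.
Okafor filed on 15 January 2014, after the 19 October 2013 deadline, so the action is time-barred.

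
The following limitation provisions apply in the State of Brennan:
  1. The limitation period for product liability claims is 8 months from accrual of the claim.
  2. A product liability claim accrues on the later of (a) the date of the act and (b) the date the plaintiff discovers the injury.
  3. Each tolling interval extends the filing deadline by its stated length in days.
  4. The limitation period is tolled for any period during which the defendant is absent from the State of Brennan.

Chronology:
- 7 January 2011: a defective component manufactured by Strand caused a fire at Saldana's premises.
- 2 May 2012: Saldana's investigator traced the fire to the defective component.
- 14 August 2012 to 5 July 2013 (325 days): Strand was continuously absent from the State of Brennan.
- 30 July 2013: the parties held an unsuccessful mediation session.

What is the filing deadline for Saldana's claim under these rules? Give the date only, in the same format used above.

Taking the later of the act (7 January 2011) and discovery (2 May 2012), the claim accrued on 2 May 2012.
8 months from 2 May 2012 is 2 January 2013.
The defendant's absence from the jurisdiction from 14 August 2012 to 5 July 2013 tolled the period for 325 days, extending the deadline to 23 November 2013.
Nothing else in the chronology tolls or restarts the period.

23 November 2013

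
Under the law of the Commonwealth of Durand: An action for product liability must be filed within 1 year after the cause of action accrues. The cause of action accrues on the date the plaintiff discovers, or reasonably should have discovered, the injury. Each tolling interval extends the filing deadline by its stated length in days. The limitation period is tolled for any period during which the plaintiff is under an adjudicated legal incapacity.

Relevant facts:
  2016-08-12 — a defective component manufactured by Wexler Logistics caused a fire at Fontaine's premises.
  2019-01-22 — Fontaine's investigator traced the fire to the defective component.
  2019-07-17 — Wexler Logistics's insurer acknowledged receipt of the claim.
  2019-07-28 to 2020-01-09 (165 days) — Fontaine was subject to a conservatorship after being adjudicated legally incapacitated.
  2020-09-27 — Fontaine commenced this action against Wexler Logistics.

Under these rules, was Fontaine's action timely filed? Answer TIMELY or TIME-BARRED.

TIME-BARRED

Under the discovery rule, the claim accrued on 2019-01-22, when Fontaine discovered the injury — not on the 2016-08-12 date of the underlying act.
The untolled deadline — 1 year after 2019-01-22 — is 2020-01-22.
The period was tolled for 165 days by the plaintiff's legal incapacity (2019-07-28 to 2020-01-09), pushing the deadline to 2020-07-05.
The other events in the timeline have no effect on the limitation period under the stated rules.
The 2020-09-27 filing falls after the 2020-07-05 deadline; the claim is time-barred.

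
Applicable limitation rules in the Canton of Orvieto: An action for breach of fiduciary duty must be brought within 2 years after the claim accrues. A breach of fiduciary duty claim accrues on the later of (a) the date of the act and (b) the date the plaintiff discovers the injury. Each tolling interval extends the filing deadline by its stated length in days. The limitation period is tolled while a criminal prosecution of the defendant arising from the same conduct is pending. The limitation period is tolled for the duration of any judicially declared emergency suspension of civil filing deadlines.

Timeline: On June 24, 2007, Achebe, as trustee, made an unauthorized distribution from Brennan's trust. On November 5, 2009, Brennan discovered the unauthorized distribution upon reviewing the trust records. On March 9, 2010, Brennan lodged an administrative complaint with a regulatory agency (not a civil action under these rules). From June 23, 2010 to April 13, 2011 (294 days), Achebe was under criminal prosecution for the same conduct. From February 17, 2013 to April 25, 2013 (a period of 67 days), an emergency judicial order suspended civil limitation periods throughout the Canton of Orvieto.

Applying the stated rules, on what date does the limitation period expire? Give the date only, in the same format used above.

August 25, 2012

Because discovery on November 5, 2009 post-dates the June 24, 2007 act, accrual under the later-of rule falls on November 5, 2009.
The untolled deadline — 2 years after November 5, 2009 — is November 5, 2011.
The period was tolled for 294 days by the pending criminal prosecution (June 23, 2010 to April 13, 2011), pushing the deadline to August 25, 2012.
By the time the emergency suspension of filing deadlines began on February 17, 2013, the limitation period had already expired on August 25, 2012; that interval cannot revive it.
The other events in the timeline have no effect on the limitation period under the stated rules.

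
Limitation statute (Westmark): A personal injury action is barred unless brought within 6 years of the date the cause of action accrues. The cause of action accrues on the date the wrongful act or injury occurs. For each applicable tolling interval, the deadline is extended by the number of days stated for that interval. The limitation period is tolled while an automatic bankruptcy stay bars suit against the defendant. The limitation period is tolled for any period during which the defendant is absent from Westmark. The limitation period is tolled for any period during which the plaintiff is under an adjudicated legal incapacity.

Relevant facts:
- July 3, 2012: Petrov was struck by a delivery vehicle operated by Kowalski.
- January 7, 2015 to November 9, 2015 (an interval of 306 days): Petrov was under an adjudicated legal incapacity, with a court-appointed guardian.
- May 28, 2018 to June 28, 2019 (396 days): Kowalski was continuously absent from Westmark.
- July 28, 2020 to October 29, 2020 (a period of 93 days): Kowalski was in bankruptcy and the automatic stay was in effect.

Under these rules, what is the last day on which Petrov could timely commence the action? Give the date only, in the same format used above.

June 4, 2020

The cause of action accrued on July 3, 2012, the date of the act.
Adding the 6 years base period to July 3, 2012 gives a deadline of July 3, 2018, before any tolling.
The period was tolled for 306 days by the plaintiff's legal incapacity (January 7, 2015 to November 9, 2015), pushing the deadline to May 5, 2019.
The period was tolled for 396 days by the defendant's absence from the jurisdiction (May 28, 2018 to June 28, 2019), pushing the deadline to June 4, 2020.
The automatic bankruptcy stay from July 28, 2020 to October 29, 2020 began after the period had already run on June 4, 2020, so it has no tolling effect.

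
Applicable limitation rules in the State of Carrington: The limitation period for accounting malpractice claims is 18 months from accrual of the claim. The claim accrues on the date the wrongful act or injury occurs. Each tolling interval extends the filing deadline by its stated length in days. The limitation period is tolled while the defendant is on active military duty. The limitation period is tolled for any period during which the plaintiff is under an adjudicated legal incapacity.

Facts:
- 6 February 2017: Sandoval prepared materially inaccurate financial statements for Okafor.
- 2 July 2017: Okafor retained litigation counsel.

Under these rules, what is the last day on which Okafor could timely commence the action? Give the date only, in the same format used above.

The limitation period began to run on 6 February 2017.
18 months from 6 February 2017 is 6 August 2018.
Nothing else in the chronology tolls or restarts the period.

6 August 2018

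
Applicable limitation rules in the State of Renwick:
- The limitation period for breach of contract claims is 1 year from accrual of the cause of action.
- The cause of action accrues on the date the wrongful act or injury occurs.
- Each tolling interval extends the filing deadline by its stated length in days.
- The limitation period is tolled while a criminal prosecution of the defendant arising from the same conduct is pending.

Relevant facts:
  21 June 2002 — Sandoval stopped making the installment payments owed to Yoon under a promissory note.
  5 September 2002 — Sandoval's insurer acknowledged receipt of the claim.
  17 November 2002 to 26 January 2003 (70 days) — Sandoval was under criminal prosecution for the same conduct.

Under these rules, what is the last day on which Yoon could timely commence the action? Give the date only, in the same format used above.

30 August 2003

The claim accrued on 21 June 2002, when the wrongful act occurred.
1 year from 21 June 2002 is 21 June 2003.
The period was tolled for 70 days by the pending criminal prosecution (17 November 2002 to 26 January 2003), pushing the deadline to 30 August 2003.
None of the other events listed affects the running of the period under the stated rules.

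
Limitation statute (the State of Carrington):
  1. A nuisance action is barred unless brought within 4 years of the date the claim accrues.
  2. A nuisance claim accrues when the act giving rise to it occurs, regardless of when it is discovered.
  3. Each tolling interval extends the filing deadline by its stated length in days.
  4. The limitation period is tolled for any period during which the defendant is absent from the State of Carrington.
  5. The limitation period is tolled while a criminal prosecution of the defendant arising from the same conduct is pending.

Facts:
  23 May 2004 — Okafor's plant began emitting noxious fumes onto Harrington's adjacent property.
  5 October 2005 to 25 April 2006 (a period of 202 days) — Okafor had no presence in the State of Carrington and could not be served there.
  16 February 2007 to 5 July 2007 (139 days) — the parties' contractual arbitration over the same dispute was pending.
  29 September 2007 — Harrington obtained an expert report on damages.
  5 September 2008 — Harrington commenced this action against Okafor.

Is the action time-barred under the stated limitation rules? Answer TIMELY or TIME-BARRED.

TIMELY

The claim accrued on 23 May 2004, when the wrongful act occurred.
The untolled deadline — 4 years after 23 May 2004 — is 23 May 2008.
Because the defendant's absence from the jurisdiction ran from 5 October 2005 to 25 April 2006, the deadline is extended by 202 days to 11 December 2008.
Although a pending arbitration ran from 16 February 2007 to 5 July 2007, the stated rules do not make that a tolling event, so it is disregarded.
Nothing else in the chronology tolls or restarts the period.
The 5 September 2008 filing precedes the 11 December 2008 deadline; the claim is timely.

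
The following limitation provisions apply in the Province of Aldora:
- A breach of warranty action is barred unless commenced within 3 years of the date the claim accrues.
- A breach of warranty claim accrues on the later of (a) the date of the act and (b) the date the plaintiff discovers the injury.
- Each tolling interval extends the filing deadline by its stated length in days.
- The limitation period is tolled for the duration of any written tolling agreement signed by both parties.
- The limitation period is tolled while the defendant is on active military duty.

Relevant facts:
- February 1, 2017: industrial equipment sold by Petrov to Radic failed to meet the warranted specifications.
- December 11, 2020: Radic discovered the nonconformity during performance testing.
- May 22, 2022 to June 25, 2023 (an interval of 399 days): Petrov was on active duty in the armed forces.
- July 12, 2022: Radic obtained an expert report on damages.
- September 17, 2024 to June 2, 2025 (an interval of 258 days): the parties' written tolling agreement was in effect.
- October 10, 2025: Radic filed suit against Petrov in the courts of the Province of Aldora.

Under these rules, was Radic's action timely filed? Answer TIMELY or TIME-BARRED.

TIME-BARRED

Taking the later of the act (February 1, 2017) and discovery (December 11, 2020), the claim accrued on December 11, 2020.
3 years from December 11, 2020 is December 11, 2023.
Because the defendant's active military service ran from May 22, 2022 to June 25, 2023, the deadline is extended by 399 days to January 13, 2025.
Because the written tolling agreement ran from September 17, 2024 to June 2, 2025, the deadline is extended by 258 days to September 28, 2025.
None of the other events listed affects the running of the period under the stated rules.
Radic filed on October 10, 2025, after the September 28, 2025 deadline, so the action is time-barred.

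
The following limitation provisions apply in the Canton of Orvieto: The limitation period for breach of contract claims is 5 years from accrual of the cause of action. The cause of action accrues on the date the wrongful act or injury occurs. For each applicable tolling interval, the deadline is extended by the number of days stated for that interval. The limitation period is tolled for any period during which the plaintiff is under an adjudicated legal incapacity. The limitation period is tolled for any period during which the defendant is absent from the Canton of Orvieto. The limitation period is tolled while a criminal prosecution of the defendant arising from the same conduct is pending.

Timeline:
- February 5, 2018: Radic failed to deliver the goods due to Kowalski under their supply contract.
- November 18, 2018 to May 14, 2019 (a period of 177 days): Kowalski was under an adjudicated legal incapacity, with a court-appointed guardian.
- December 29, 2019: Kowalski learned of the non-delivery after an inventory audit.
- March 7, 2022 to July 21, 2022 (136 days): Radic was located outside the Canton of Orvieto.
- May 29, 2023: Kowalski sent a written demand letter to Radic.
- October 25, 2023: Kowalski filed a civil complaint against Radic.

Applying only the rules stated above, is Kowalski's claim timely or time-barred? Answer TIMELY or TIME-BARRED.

TIMELY

The claim accrued on February 5, 2018, when the wrongful act occurred; under the stated occurrence rule the December 29, 2019 discovery does not delay accrual.
5 years from February 5, 2018 is February 5, 2023.
Because the plaintiff's legal incapacity ran from November 18, 2018 to May 14, 2019, the deadline is extended by 177 days to August 1, 2023.
The period was tolled for 136 days by the defendant's absence from the jurisdiction (March 7, 2022 to July 21, 2022), pushing the deadline to December 15, 2023.
Nothing else in the chronology tolls or restarts the period.
Filing on October 25, 2023 beat the December 15, 2023 deadline — the action is timely.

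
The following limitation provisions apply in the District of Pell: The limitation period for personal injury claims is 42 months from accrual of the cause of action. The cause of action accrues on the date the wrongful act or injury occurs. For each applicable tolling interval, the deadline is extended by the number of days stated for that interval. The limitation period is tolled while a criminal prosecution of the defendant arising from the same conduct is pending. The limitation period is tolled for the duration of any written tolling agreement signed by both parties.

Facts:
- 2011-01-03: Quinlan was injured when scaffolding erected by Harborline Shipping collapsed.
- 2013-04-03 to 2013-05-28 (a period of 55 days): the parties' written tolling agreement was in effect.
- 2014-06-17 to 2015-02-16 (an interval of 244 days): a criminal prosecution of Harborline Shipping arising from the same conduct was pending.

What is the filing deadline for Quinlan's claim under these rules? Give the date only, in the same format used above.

2015-04-28

The limitation period began to run on 2011-01-03.
The untolled deadline — 42 months after 2011-01-03 — is 2014-07-03.
The written tolling agreement from 2013-04-03 to 2013-05-28 tolled the period for 55 days, extending the deadline to 2014-08-27.
The pending criminal prosecution from 2014-06-17 to 2015-02-16 tolled the period for 244 days, extending the deadline to 2015-04-28.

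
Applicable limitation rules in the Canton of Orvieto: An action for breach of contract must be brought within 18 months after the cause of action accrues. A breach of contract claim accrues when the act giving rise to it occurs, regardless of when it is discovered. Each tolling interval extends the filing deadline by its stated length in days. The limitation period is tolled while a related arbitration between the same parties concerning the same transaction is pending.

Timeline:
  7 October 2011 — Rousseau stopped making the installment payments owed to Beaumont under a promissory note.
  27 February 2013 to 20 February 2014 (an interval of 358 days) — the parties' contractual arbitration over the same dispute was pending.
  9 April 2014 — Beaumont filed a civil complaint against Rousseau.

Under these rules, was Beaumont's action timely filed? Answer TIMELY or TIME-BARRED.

TIME-BARRED

The limitation period began to run on 7 October 2011.
The untolled deadline — 18 months after 7 October 2011 — is 7 April 2013.
Because the pending related arbitration ran from 27 February 2013 to 20 February 2014, the deadline is extended by 358 days to 31 March 2014.
Filing on 9 April 2014 missed the 31 March 2014 deadline — the action is time-barred.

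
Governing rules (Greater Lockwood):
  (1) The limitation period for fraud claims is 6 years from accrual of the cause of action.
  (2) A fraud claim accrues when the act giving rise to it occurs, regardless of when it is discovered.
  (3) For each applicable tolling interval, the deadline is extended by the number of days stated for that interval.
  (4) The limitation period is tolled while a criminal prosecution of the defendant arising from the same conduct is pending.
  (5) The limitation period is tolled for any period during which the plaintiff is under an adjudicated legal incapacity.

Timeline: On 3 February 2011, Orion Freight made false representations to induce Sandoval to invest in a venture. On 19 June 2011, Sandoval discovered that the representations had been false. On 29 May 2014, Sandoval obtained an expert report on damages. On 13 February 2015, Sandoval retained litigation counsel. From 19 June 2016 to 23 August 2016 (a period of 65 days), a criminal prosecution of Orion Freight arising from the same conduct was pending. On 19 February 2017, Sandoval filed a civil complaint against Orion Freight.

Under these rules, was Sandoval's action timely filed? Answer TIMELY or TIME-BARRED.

TIMELY

Accrual is governed by the date of the act, so the period began to run on 3 February 2011; the later discovery on 19 June 2011 is irrelevant under the stated rule.
6 years from 3 February 2011 is 3 February 2017.
The pending criminal prosecution from 19 June 2016 to 23 August 2016 tolled the period for 65 days, extending the deadline to 9 April 2017.
None of the other events listed affects the running of the period under the stated rules.
The 19 February 2017 filing precedes the 9 April 2017 deadline; the claim is timely.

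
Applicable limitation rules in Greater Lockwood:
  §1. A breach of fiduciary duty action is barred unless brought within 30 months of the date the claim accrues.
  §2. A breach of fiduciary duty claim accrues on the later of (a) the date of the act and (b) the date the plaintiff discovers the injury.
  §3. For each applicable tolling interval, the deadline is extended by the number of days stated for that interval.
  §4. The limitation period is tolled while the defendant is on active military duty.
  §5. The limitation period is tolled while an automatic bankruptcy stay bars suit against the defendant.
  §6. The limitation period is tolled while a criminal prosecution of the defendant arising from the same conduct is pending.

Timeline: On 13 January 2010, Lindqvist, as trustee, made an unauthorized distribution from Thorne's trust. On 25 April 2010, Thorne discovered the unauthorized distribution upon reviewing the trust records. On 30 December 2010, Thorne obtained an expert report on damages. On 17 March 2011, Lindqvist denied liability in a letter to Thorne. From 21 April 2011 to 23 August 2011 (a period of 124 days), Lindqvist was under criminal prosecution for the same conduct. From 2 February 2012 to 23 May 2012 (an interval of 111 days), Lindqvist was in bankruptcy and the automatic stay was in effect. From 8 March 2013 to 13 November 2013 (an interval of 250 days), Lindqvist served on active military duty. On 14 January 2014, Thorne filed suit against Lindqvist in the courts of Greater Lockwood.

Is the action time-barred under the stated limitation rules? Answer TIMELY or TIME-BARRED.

TIMELY

Because discovery on 25 April 2010 post-dates the 13 January 2010 act, accrual under the later-of rule falls on 25 April 2010.
30 months from 25 April 2010 is 25 October 2012.
The pending criminal prosecution from 21 April 2011 to 23 August 2011 tolled the period for 124 days, extending the deadline to 26 February 2013.
The automatic bankruptcy stay from 2 February 2012 to 23 May 2012 tolled the period for 111 days, extending the deadline to 17 June 2013.
The defendant's active military service from 8 March 2013 to 13 November 2013 tolled the period for 250 days, extending the deadline to 22 February 2014.
Nothing else in the chronology tolls or restarts the period.
Thorne filed on 14 January 2014, before the 22 February 2014 deadline, so the action is timely.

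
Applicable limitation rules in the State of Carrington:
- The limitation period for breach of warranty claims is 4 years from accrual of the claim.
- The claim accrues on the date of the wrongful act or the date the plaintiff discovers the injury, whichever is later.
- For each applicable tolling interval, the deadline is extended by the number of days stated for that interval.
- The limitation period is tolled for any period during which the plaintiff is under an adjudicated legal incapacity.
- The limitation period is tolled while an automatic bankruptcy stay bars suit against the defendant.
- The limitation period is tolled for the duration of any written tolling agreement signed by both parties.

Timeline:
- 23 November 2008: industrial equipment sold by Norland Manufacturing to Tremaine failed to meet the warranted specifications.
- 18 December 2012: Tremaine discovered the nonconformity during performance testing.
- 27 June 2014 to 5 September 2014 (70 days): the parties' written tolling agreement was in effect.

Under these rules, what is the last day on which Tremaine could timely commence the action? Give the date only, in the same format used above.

The claim accrued on 18 December 2012 — the later of the 23 November 2008 act and the 18 December 2012 discovery.
The untolled deadline — 4 years after 18 December 2012 — is 18 December 2016.
The period was tolled for 70 days by the written tolling agreement (27 June 2014 to 5 September 2014), pushing the deadline to 26 February 2017.

26 February 2017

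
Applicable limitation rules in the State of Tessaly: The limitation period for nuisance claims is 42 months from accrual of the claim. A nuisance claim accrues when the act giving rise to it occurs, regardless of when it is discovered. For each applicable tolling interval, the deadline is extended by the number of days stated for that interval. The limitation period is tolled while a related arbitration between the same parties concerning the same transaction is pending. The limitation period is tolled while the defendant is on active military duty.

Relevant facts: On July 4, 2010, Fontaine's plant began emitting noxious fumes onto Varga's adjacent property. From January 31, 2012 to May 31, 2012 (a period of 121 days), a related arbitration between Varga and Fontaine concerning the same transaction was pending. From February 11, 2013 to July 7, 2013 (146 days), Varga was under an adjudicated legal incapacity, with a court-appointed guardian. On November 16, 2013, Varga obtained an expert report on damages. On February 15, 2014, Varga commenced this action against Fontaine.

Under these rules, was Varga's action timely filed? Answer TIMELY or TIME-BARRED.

TIMELY

The claim accrued on July 4, 2010, when the wrongful act occurred.
42 months from July 4, 2010 is January 4, 2014.
The pending related arbitration from January 31, 2012 to May 31, 2012 tolled the period for 121 days, extending the deadline to May 5, 2014.
The plaintiff's legal incapacity from February 11, 2013 to July 7, 2013 does not toll the period, because no stated rule makes the plaintiff's incapacity a tolling event.
The other events in the timeline have no effect on the limitation period under the stated rules.
Varga filed on February 15, 2014, before the May 5, 2014 deadline, so the action is timely.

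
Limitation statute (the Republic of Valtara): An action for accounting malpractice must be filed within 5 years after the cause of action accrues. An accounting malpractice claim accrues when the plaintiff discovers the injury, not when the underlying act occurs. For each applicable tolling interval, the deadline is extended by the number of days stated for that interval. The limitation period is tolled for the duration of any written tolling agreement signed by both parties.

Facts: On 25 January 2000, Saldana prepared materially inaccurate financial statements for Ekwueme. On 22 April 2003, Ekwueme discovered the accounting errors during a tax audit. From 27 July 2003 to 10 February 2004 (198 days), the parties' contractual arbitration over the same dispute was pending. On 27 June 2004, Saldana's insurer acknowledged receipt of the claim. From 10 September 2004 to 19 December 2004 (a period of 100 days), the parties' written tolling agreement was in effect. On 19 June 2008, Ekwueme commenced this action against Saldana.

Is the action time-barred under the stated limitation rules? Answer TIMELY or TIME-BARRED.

TIMELY

The claim did not accrue until Ekwueme discovered the injury on 22 April 2003; the 25 January 2000 act date does not start the clock under the stated rule.
The untolled deadline — 5 years after 22 April 2003 — is 22 April 2008.
Because the written tolling agreement ran from 10 September 2004 to 19 December 2004, the deadline is extended by 100 days to 31 July 2008.
No stated provision tolls the period for a pending arbitration, so the interval from 27 July 2003 to 10 February 2004 has no effect on the deadline.
None of the other events listed affects the running of the period under the stated rules.
Ekwueme filed on 19 June 2008, before the 31 July 2008 deadline, so the action is timely.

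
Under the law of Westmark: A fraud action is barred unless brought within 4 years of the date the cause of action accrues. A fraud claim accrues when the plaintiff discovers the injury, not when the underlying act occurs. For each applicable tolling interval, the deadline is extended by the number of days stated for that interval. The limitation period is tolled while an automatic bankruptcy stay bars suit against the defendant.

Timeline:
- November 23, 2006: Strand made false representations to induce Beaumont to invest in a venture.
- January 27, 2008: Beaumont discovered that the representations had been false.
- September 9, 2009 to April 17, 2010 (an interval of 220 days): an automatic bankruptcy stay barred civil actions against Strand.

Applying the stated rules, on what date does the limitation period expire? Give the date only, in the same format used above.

Under the discovery rule, the claim accrued on January 27, 2008, when Beaumont discovered the injury — not on the November 23, 2006 date of the underlying act.
Adding the 4 years base period to January 27, 2008 gives a deadline of January 27, 2012, before any tolling.
The automatic bankruptcy stay from September 9, 2009 to April 17, 2010 tolled the period for 220 days, extending the deadline to September 3, 2012.

September 3, 2012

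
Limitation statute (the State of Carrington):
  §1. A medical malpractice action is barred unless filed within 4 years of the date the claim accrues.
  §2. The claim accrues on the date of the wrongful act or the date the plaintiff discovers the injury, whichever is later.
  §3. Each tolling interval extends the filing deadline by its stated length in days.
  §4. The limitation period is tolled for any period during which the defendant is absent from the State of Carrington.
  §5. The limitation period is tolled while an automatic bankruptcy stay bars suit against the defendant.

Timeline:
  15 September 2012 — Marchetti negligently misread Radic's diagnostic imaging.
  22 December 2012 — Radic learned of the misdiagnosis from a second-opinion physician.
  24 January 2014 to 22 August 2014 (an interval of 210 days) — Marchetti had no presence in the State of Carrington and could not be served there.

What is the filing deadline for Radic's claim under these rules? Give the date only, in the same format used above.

Taking the later of the act (15 September 2012) and discovery (22 December 2012), the claim accrued on 22 December 2012.
Adding the 4 years base period to 22 December 2012 gives a deadline of 22 December 2016, before any tolling.
Because the defendant's absence from the jurisdiction ran from 24 January 2014 to 22 August 2014, the deadline is extended by 210 days to 20 July 2017.

20 July 2017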